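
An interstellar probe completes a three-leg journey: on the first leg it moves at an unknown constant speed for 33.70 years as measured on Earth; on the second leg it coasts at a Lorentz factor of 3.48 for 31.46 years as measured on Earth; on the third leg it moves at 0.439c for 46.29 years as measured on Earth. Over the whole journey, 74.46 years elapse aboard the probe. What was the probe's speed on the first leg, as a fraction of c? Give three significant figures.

Leg 1: speed unknown; τ_1 = 33.70/γ_1.
Leg 2: γ = 3.48; τ_2 = 31.46/3.480 = 9.040 years.
Leg 3: γ = 1/√(1 − 0.439²) = 1/√0.8073 = 1.113; τ_3 = 46.29/1.113 = 41.59 years.
Total proper time: τ_1 + 9.040 + 41.59 = 74.46, so τ_1 = 74.46 − 50.63 = 23.83 years.
γ_1 = 33.70/23.83 = 1.414; β = √(1 − 1/γ²) = √0.5000.

β = 0.707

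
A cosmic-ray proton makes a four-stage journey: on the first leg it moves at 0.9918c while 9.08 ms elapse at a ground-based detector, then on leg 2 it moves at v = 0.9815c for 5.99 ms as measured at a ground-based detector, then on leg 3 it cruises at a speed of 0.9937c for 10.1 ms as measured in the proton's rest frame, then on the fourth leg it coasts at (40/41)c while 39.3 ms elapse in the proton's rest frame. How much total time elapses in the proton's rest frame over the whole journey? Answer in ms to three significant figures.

τ = 51.7 ms

Leg 1: γ = 1/√(1 − 0.9918²) = 1/√0.01633 = 7.825; τ_1 = 9.08/7.825 = 1.160 ms.
Leg 2: γ = 1/√(1 − 0.9815²) = 1/√0.03666 = 5.223; τ_2 = 5.99/5.223 = 1.147 ms.
Leg 3: 10.1 ms is already measured in the proton's rest frame.
Leg 4: 39.3 ms is already measured in the proton's rest frame.
Total: 1.160 + 1.147 + 10.10 + 39.30 ms.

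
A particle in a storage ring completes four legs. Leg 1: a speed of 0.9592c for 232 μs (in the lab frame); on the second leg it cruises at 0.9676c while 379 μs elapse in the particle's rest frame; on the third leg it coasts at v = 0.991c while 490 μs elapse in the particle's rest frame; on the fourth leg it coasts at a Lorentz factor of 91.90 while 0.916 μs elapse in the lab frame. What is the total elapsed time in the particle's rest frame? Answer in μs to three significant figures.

Leg 1: γ = 1/√(1 − 0.9592²) = 1/√0.07994 = 3.537; τ_1 = 232/3.537 = 65.59 μs.
Leg 2: 379 μs is already measured in the particle's rest frame.
Leg 3: 490 μs is already measured in the particle's rest frame.
Leg 4: γ = 91.90; τ_4 = 0.916/91.90 = 0.009967 μs.
Total: 65.59 + 379.0 + 490.0 + 0.009967 μs.

τ = 935 μs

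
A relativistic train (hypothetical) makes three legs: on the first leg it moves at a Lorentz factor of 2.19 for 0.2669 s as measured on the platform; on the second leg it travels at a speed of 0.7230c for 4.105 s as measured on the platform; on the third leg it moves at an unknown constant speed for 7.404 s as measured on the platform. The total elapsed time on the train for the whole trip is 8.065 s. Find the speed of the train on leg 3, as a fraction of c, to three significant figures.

β = 0.724

Leg 1: γ = 2.19; τ_1 = 0.2669/2.190 = 0.1219 s.
Leg 2: γ = 1/√(1 − 0.7230²) = 1/√0.4773 = 1.447; τ_2 = 4.105/1.447 = 2.836 s.
Leg 3: speed unknown; τ_3 = 7.404/γ_3.
Total proper time: 0.1219 + 2.836 + τ_3 = 8.065, so τ_3 = 8.065 − 2.958 = 5.107 s.
γ_3 = 7.404/5.107 = 1.450; β = √(1 − 1/γ²) = √0.5242.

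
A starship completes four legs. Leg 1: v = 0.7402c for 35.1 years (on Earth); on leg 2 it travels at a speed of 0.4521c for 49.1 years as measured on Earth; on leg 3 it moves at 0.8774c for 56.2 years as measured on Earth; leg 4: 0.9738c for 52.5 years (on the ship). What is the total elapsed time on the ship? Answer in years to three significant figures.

τ = 147 years

Leg 1: γ = 1/√(1 − 0.7402²) = 1/√0.4521 = 1.487; τ_1 = 35.1/1.487 = 23.60 years.
Leg 2: γ = 1/√(1 − 0.4521²) = 1/√0.7956 = 1.121; τ_2 = 49.1/1.121 = 43.80 years.
Leg 3: γ = 1/√(1 − 0.8774²) = 1/√0.2302 = 2.084; τ_3 = 56.2/2.084 = 26.96 years.
Leg 4: 52.5 years is already measured on the ship.
Total: 23.60 + 43.80 + 26.96 + 52.50 years.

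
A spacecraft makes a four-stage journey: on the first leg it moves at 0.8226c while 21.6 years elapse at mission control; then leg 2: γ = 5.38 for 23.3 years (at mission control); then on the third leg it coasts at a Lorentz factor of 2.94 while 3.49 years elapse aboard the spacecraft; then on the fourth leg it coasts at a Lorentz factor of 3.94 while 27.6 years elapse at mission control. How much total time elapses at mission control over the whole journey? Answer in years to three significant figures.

Leg 1: 21.6 years is already measured at mission control.
Leg 2: 23.3 years is already measured at mission control.
Leg 3: γ = 2.94; Δt_3 = 2.940 × 3.49 = 10.26 years.
Leg 4: 27.6 years is already measured at mission control.
Total: 21.60 + 23.30 + 10.26 + 27.60 years.

Δt = 82.8 years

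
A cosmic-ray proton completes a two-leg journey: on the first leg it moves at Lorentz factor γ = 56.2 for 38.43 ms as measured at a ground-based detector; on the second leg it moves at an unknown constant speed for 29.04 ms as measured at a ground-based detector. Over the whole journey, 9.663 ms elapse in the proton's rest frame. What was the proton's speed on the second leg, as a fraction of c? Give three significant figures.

Leg 1: γ = 56.2; τ_1 = 38.43/56.20 = 0.6838 ms.
Leg 2: speed unknown; τ_2 = 29.04/γ_2.
Total proper time: 0.6838 + τ_2 = 9.663, so τ_2 = 9.663 − 0.6838 = 8.979 ms.
γ_2 = 29.04/8.979 = 3.234; β = √(1 − 1/γ²) = √0.9044.

β = 0.951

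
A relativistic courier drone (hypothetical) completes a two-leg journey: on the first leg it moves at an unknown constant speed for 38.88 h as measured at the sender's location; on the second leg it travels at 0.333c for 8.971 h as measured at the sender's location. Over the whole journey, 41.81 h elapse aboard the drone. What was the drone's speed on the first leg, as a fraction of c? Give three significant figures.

Leg 1: speed unknown; τ_1 = 38.88/γ_1.
Leg 2: γ = 1/√(1 − 0.333²) = 1/√0.8891 = 1.061; τ_2 = 8.971/1.061 = 8.459 h.
Total proper time: τ_1 + 8.459 = 41.81, so τ_1 = 41.81 − 8.459 = 33.35 h.
γ_1 = 38.88/33.35 = 1.166; β = √(1 − 1/γ²) = √0.2642.

β = 0.514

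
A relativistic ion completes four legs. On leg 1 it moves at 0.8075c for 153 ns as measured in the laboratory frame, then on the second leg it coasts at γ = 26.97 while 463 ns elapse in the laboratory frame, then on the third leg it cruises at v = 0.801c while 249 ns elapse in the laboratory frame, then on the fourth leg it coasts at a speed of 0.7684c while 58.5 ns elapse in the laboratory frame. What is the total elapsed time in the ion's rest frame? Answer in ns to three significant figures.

τ = 294 ns

Leg 1: γ = 1/√(1 − 0.8075²) = 1/√0.3479 = 1.695; τ_1 = 153/1.695 = 90.25 ns.
Leg 2: γ = 26.97; τ_2 = 463/26.97 = 17.17 ns.
Leg 3: γ = 1/√(1 − 0.801²) = 1/√0.3584 = 1.670; τ_3 = 249/1.670 = 149.1 ns.
Leg 4: γ = 1/√(1 − 0.7684²) = 1/√0.4096 = 1.563; τ_4 = 58.5/1.563 = 37.44 ns.
Total: 90.25 + 17.17 + 149.1 + 37.44 ns.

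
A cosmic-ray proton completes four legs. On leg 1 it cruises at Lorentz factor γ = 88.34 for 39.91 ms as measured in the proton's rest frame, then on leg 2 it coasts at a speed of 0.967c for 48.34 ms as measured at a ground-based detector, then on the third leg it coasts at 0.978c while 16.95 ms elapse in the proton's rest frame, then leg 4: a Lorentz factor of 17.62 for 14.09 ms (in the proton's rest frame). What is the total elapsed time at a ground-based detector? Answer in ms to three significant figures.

Leg 1: γ = 88.34; Δt_1 = 88.34 × 39.91 = 3526 ms.
Leg 2: 48.34 ms is already measured at a ground-based detector.
Leg 3: γ = 1/√(1 − 0.978²) = 1/√0.04352 = 4.794; Δt_3 = 4.794 × 16.95 = 81.25 ms.
Leg 4: γ = 17.62; Δt_4 = 17.62 × 14.09 = 248.3 ms.
Total: 3526 + 48.34 + 81.25 + 248.3 ms.

Δt = 3900 ms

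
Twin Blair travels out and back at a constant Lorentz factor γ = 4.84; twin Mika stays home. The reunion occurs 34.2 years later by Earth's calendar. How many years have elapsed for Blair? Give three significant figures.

τ = 7.07 years

γ = 4.84
Blair's clock measures proper time along the trip: τ = Δt/γ = 34.2/4.840 years.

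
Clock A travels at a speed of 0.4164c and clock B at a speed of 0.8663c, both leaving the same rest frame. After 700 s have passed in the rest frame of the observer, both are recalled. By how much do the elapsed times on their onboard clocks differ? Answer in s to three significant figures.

|τ_A − τ_B| = 287 s

A: γ = 1/√(1 − 0.4164²) = 1/√0.8266 = 1.100; τ_A = 700/1.100 = 636.4 s.
B: γ = 1/√(1 − 0.8663²) = 1/√0.2495 = 2.002; τ_B = 700/2.002 = 349.7 s.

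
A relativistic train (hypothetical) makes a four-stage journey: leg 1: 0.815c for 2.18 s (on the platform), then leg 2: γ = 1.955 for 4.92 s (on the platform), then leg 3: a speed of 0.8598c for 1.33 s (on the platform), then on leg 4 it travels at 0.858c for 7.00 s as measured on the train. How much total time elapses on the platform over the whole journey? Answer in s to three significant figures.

Leg 1: 2.18 s is already measured on the platform.
Leg 2: 4.92 s is already measured on the platform.
Leg 3: 1.33 s is already measured on the platform.
Leg 4: γ = 1/√(1 − 0.858²) = 1/√0.2638 = 1.947; Δt_4 = 1.947 × 7.00 = 13.63 s.
Total: 2.180 + 4.920 + 1.330 + 13.63 s.

Δt = 22.1 s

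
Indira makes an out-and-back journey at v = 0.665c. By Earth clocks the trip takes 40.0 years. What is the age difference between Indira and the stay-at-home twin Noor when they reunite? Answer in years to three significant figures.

Δt − τ = 10.1 years

γ = 1/√(1 − 0.665²) = 1/√0.5578 = 1.339
Indira's elapsed proper time: τ = 40.0/1.339 = 29.87 years.
Age gap = Δt − τ = 40.0 − 29.87 years.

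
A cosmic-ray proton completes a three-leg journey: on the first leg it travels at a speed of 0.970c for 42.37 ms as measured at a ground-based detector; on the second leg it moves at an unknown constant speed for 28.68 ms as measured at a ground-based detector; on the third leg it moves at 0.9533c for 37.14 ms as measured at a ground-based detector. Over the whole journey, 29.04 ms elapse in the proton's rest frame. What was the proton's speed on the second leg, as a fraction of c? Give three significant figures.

Leg 1: γ = 1/√(1 − 0.970²) = 1/√0.05910 = 4.113; τ_1 = 42.37/4.113 = 10.30 ms.
Leg 2: speed unknown; τ_2 = 28.68/γ_2.
Leg 3: γ = 1/√(1 − 0.9533²) = 1/√0.09122 = 3.311; τ_3 = 37.14/3.311 = 11.22 ms.
Total proper time: 10.30 + τ_2 + 11.22 = 29.04, so τ_2 = 29.04 − 21.52 = 7.522 ms.
γ_2 = 28.68/7.522 = 3.813; β = √(1 − 1/γ²) = √0.9312.

β = 0.965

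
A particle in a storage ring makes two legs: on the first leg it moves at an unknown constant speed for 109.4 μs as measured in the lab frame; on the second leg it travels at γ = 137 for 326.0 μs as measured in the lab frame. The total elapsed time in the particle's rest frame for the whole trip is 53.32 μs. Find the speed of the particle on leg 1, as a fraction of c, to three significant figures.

β = 0.885

Leg 1: speed unknown; τ_1 = 109.4/γ_1.
Leg 2: γ = 137; τ_2 = 326.0/137.0 = 2.380 μs.
Total proper time: τ_1 + 2.380 = 53.32, so τ_1 = 53.32 − 2.380 = 50.94 μs.
γ_1 = 109.4/50.94 = 2.148; β = √(1 − 1/γ²) = √0.7832.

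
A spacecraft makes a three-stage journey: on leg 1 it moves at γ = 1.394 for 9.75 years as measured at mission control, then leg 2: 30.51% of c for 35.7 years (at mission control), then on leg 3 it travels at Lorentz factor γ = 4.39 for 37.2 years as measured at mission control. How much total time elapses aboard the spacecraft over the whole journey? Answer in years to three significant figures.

Leg 1: γ = 1.394; τ_1 = 9.75/1.394 = 6.994 years.
Leg 2: β = 0.3051; γ = 1/√(1 − 0.3051²) = 1/√0.9069 = 1.050; τ_2 = 35.7/1.050 = 34.00 years.
Leg 3: γ = 4.39; τ_3 = 37.2/4.390 = 8.474 years.
Total: 6.994 + 34.00 + 8.474 years.

τ = 49.5 years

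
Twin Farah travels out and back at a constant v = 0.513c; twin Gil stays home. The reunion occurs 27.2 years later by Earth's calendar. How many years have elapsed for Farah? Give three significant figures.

τ = 23.3 years

γ = 1/√(1 − 0.513²) = 1/√0.7368 = 1.165
Farah's clock measures proper time along the trip: τ = Δt/γ = 27.2/1.165 years.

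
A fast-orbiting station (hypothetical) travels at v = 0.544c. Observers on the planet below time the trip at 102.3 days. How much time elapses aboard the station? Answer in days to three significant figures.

τ = 85.8 days

γ = 1/√(1 − 0.544²) = 1/√0.7041 = 1.192
The interval measured on the planet below is the dilated one; the clock aboard the station measures the proper time τ = Δt/γ = 102.3/1.192 days.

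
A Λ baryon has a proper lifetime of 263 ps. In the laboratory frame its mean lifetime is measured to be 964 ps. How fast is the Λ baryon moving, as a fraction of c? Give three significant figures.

γ = Δt/τ₀ = 964/263 = 3.665
β = √(1 − 1/γ²) = √(1 − 0.07443) = √0.9256

v = 0.962c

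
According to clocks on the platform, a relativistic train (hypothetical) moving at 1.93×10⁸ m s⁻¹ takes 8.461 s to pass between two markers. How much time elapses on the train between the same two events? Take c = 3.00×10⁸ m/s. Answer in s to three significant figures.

β = 1.93×10⁸/3.00×10⁸ = 0.6433; γ = 1/√(1 − 0.6433²) = 1.306
The interval measured on the platform is the dilated one; the clock on the train measures the proper time τ = Δt/γ = 8.461/1.306 s.

τ = 6.48 s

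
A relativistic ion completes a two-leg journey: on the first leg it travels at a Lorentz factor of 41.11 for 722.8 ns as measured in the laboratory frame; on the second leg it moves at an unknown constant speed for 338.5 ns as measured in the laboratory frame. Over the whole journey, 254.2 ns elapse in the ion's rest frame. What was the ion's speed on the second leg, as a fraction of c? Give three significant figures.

Leg 1: γ = 41.11; τ_1 = 722.8/41.11 = 17.58 ns.
Leg 2: speed unknown; τ_2 = 338.5/γ_2.
Total proper time: 17.58 + τ_2 = 254.2, so τ_2 = 254.2 − 17.58 = 236.6 ns.
γ_2 = 338.5/236.6 = 1.431; β = √(1 − 1/γ²) = √0.5114.

β = 0.715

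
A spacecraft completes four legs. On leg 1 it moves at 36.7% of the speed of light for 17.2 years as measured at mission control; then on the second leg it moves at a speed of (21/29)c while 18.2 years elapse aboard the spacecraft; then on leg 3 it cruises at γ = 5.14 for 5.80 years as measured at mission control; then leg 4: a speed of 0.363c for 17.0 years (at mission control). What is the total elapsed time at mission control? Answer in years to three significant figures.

Leg 1: 17.2 years is already measured at mission control.
Leg 2: γ = 1/√(1 − (21/29)²) = 29/20 = 1.450; Δt_2 = 1.450 × 18.2 = 26.39 years.
Leg 3: 5.80 years is already measured at mission control.
Leg 4: 17.0 years is already measured at mission control.
Total: 17.20 + 26.39 + 5.800 + 17.00 years.

Δt = 66.4 years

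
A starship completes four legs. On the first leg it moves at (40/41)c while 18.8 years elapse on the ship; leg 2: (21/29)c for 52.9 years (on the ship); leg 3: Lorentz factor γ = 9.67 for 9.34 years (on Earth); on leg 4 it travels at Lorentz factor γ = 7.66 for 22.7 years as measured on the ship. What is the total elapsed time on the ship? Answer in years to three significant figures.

τ = 95.4 years

Leg 1: 18.8 years is already measured on the ship.
Leg 2: 52.9 years is already measured on the ship.
Leg 3: γ = 9.67; τ_3 = 9.34/9.670 = 0.9659 years.
Leg 4: 22.7 years is already measured on the ship.
Total: 18.80 + 52.90 + 0.9659 + 22.70 years.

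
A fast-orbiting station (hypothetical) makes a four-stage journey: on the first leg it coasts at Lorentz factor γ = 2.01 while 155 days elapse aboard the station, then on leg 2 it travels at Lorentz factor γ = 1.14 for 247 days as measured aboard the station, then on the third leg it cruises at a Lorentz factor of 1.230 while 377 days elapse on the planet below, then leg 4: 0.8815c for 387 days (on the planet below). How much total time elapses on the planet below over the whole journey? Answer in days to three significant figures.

Leg 1: γ = 2.01; Δt_1 = 2.010 × 155 = 311.5 days.
Leg 2: γ = 1.14; Δt_2 = 1.140 × 247 = 281.6 days.
Leg 3: 377 days is already measured on the planet below.
Leg 4: 387 days is already measured on the planet below.
Total: 311.5 + 281.6 + 377.0 + 387.0 days.

Δt = 1360 days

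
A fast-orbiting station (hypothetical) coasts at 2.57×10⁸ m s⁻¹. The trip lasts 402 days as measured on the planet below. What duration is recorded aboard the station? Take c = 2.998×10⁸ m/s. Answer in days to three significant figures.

β = 2.57×10⁸/2.998×10⁸ = 0.8572; γ = 1/√(1 − 0.8572²) = 1.942
The interval measured on the planet below is the dilated one; the clock aboard the station measures the proper time τ = Δt/γ = 402/1.942 days.

τ = 207 days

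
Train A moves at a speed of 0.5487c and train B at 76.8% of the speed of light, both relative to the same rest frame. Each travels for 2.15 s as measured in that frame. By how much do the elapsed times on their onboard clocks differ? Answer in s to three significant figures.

A: γ = 1/√(1 − 0.5487²) = 1/√0.6989 = 1.196; τ_A = 2.15/1.196 = 1.797 s.
B: β = 0.768; γ = 1/√(1 − 0.768²) = 1/√0.4102 = 1.561; τ_B = 2.15/1.561 = 1.377 s.

|τ_A − τ_B| = 0.420 s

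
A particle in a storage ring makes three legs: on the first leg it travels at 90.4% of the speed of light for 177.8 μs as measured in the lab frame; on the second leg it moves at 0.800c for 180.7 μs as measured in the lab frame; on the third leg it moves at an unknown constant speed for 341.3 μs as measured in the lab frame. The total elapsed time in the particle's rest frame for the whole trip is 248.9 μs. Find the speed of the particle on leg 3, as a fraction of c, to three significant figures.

β = 0.982

Leg 1: β = 0.904; γ = 1/√(1 − 0.904²) = 1/√0.1828 = 2.339; τ_1 = 177.8/2.339 = 76.02 μs.
Leg 2: γ = 1/√(1 − 0.800²) = 5/3 ≈ 1.667; τ_2 = 180.7/1.667 = 108.4 μs.
Leg 3: speed unknown; τ_3 = 341.3/γ_3.
Total proper time: 76.02 + 108.4 + τ_3 = 248.9, so τ_3 = 248.9 − 184.4 = 64.46 μs.
γ_3 = 341.3/64.46 = 5.294; β = √(1 − 1/γ²) = √0.9643.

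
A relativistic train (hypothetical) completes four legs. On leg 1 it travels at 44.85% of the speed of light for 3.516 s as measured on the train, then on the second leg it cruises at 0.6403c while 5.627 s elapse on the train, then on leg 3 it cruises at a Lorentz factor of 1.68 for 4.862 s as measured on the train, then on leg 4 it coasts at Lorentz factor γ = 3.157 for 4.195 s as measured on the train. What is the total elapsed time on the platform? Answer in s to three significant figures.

Δt = 32.7 s

Leg 1: β = 0.4485; γ = 1/√(1 − 0.4485²) = 1/√0.7988 = 1.119; Δt_1 = 1.119 × 3.516 = 3.934 s.
Leg 2: γ = 1/√(1 − 0.6403²) = 1/√0.5900 = 1.302; Δt_2 = 1.302 × 5.627 = 7.326 s.
Leg 3: γ = 1.68; Δt_3 = 1.680 × 4.862 = 8.168 s.
Leg 4: γ = 3.157; Δt_4 = 3.157 × 4.195 = 13.24 s.
Total: 3.934 + 7.326 + 8.168 + 13.24 s.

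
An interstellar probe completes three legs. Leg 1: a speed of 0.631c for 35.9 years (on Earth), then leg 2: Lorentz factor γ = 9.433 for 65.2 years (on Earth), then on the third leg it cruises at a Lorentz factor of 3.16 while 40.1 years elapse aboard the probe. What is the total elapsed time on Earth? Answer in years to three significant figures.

Δt = 228 years

Leg 1: 35.9 years is already measured on Earth.
Leg 2: 65.2 years is already measured on Earth.
Leg 3: γ = 3.16; Δt_3 = 3.160 × 40.1 = 126.7 years.
Total: 35.90 + 65.20 + 126.7 years.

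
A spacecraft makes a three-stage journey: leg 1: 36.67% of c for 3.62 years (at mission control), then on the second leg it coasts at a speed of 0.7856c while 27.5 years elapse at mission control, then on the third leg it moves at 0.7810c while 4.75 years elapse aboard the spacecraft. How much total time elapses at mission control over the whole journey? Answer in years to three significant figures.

Δt = 38.7 years

Leg 1: 3.62 years is already measured at mission control.
Leg 2: 27.5 years is already measured at mission control.
Leg 3: γ = 1/√(1 − 0.7810²) = 1/√0.3900 = 1.601; Δt_3 = 1.601 × 4.75 = 7.606 years.
Total: 3.620 + 27.50 + 7.606 years.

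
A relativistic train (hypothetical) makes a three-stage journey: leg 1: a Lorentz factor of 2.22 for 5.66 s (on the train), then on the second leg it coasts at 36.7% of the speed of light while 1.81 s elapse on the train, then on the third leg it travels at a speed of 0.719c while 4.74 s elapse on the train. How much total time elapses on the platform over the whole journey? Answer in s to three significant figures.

Δt = 21.3 s

Leg 1: γ = 2.22; Δt_1 = 2.220 × 5.66 = 12.57 s.
Leg 2: β = 0.367; γ = 1/√(1 − 0.367²) = 1/√0.8653 = 1.075; Δt_2 = 1.075 × 1.81 = 1.946 s.
Leg 3: γ = 1/√(1 − 0.719²) = 1/√0.4830 = 1.439; Δt_3 = 1.439 × 4.74 = 6.820 s.
Total: 12.57 + 1.946 + 6.820 s.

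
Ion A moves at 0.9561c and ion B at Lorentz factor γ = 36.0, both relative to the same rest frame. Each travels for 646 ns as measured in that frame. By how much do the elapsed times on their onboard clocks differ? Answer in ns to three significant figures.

|τ_A − τ_B| = 171 ns

A: γ = 1/√(1 − 0.9561²) = 1/√0.08587 = 3.412; τ_A = 646/3.412 = 189.3 ns.
B: γ = 36.0; τ_B = 646/36.00 = 17.94 ns.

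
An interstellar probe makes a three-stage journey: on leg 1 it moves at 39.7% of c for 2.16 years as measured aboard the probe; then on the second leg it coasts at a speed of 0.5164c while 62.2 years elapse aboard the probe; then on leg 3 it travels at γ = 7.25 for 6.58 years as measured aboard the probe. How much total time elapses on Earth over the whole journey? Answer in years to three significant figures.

Δt = 123 years

Leg 1: β = 0.397; γ = 1/√(1 − 0.397²) = 1/√0.8424 = 1.090; Δt_1 = 1.090 × 2.16 = 2.353 years.
Leg 2: γ = 1/√(1 − 0.5164²) = 1/√0.7333 = 1.168; Δt_2 = 1.168 × 62.2 = 72.63 years.
Leg 3: γ = 7.25; Δt_3 = 7.250 × 6.58 = 47.71 years.
Total: 2.353 + 72.63 + 47.71 years.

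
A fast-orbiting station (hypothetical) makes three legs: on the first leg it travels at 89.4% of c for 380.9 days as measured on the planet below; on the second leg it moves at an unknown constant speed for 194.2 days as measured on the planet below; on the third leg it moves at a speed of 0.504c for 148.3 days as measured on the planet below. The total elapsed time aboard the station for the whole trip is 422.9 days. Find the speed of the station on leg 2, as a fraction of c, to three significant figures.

Leg 1: β = 0.894; γ = 1/√(1 − 0.894²) = 1/√0.2008 = 2.232; τ_1 = 380.9/2.232 = 170.7 days.
Leg 2: speed unknown; τ_2 = 194.2/γ_2.
Leg 3: γ = 1/√(1 − 0.504²) = 1/√0.7460 = 1.158; τ_3 = 148.3/1.158 = 128.1 days.
Total proper time: 170.7 + τ_2 + 128.1 = 422.9, so τ_2 = 422.9 − 298.8 = 124.1 days.
γ_2 = 194.2/124.1 = 1.564; β = √(1 − 1/γ²) = √0.5913.

β = 0.769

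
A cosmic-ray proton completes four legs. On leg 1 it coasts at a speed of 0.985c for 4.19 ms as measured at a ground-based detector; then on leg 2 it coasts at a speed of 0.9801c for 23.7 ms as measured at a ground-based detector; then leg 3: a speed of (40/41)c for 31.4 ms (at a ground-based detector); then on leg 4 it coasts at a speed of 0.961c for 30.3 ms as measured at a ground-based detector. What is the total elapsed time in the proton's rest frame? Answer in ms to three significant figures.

Leg 1: γ = 1/√(1 − 0.985²) = 1/√0.02977 = 5.795; τ_1 = 4.19/5.795 = 0.7230 ms.
Leg 2: γ = 1/√(1 − 0.9801²) = 1/√0.03940 = 5.038; τ_2 = 23.7/5.038 = 4.705 ms.
Leg 3: γ = 1/√(1 − (40/41)²) = 41/9 ≈ 4.556; τ_3 = 31.4/4.556 = 6.893 ms.
Leg 4: γ = 1/√(1 − 0.961²) = 1/√0.07648 = 3.616; τ_4 = 30.3/3.616 = 8.379 ms.
Total: 0.7230 + 4.705 + 6.893 + 8.379 ms.

τ = 20.7 ms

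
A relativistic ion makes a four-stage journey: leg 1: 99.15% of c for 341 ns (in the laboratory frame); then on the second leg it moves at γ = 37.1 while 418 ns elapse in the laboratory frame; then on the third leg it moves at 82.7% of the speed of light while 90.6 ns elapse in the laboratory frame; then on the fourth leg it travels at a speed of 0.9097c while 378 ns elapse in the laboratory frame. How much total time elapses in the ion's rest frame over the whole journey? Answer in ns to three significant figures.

τ = 264 ns

Leg 1: β = 0.9915; γ = 1/√(1 − 0.9915²) = 1/√0.01693 = 7.686; τ_1 = 341/7.686 = 44.37 ns.
Leg 2: γ = 37.1; τ_2 = 418/37.10 = 11.27 ns.
Leg 3: β = 0.827; γ = 1/√(1 − 0.827²) = 1/√0.3161 = 1.779; τ_3 = 90.6/1.779 = 50.94 ns.
Leg 4: γ = 1/√(1 − 0.9097²) = 1/√0.1724 = 2.408; τ_4 = 378/2.408 = 157.0 ns.
Total: 44.37 + 11.27 + 50.94 + 157.0 ns.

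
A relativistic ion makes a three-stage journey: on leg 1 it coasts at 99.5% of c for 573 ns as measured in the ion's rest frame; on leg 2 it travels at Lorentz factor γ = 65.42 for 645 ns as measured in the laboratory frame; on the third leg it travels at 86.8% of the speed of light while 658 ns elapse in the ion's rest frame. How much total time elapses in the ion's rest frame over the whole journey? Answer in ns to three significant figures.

τ = 1240 ns

Leg 1: 573 ns is already measured in the ion's rest frame.
Leg 2: γ = 65.42; τ_2 = 645/65.42 = 9.859 ns.
Leg 3: 658 ns is already measured in the ion's rest frame.
Total: 573.0 + 9.859 + 658.0 ns.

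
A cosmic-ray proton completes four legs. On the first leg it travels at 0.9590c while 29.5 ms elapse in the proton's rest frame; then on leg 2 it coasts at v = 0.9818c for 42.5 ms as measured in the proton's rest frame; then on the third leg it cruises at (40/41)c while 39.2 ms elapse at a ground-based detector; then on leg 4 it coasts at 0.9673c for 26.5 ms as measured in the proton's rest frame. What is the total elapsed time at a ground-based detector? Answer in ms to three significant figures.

Leg 1: γ = 1/√(1 − 0.9590²) = 1/√0.08032 = 3.529; Δt_1 = 3.529 × 29.5 = 104.1 ms.
Leg 2: γ = 1/√(1 − 0.9818²) = 1/√0.03607 = 5.265; Δt_2 = 5.265 × 42.5 = 223.8 ms.
Leg 3: 39.2 ms is already measured at a ground-based detector.
Leg 4: γ = 1/√(1 − 0.9673²) = 1/√0.06433 = 3.943; Δt_4 = 3.943 × 26.5 = 104.5 ms.
Total: 104.1 + 223.8 + 39.20 + 104.5 ms.

Δt = 472 ms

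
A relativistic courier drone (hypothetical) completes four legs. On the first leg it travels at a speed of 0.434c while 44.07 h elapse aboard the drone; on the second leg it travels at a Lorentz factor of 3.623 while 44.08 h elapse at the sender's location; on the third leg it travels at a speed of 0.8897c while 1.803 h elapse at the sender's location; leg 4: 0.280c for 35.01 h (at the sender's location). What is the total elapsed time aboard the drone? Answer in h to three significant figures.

Leg 1: 44.07 h is already measured aboard the drone.
Leg 2: γ = 3.623; τ_2 = 44.08/3.623 = 12.17 h.
Leg 3: γ = 1/√(1 − 0.8897²) = 1/√0.2084 = 2.190; τ_3 = 1.803/2.190 = 0.8232 h.
Leg 4: γ = 1/√(1 − 0.280²) = 25/24 ≈ 1.042; τ_4 = 35.01/1.042 = 33.61 h.
Total: 44.07 + 12.17 + 0.8232 + 33.61 h.

τ = 90.7 h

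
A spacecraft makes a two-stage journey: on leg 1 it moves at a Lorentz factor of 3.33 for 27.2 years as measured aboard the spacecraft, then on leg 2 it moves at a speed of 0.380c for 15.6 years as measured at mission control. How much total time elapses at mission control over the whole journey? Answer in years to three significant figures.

Δt = 106 years

Leg 1: γ = 3.33; Δt_1 = 3.330 × 27.2 = 90.58 years.
Leg 2: 15.6 years is already measured at mission control.
Total: 90.58 + 15.60 years.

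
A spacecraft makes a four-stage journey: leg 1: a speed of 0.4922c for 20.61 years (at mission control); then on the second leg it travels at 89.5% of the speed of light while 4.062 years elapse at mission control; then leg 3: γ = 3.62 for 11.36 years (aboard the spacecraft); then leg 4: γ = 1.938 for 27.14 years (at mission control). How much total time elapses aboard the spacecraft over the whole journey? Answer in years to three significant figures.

Leg 1: γ = 1/√(1 − 0.4922²) = 1/√0.7577 = 1.149; τ_1 = 20.61/1.149 = 17.94 years.
Leg 2: β = 0.895; γ = 1/√(1 − 0.895²) = 1/√0.1990 = 2.242; τ_2 = 4.062/2.242 = 1.812 years.
Leg 3: 11.36 years is already measured aboard the spacecraft.
Leg 4: γ = 1.938; τ_4 = 27.14/1.938 = 14.00 years.
Total: 17.94 + 1.812 + 11.36 + 14.00 years.

τ = 45.1 years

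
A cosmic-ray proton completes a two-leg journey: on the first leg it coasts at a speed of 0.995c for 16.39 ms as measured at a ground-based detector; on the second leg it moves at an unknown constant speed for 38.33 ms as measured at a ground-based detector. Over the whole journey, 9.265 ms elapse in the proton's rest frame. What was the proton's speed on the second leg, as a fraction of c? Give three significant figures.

β = 0.980

Leg 1: γ = 1/√(1 − 0.995²) = 1/√0.009975 = 10.01; τ_1 = 16.39/10.01 = 1.637 ms.
Leg 2: speed unknown; τ_2 = 38.33/γ_2.
Total proper time: 1.637 + τ_2 = 9.265, so τ_2 = 9.265 − 1.637 = 7.628 ms.
γ_2 = 38.33/7.628 = 5.025; β = √(1 − 1/γ²) = √0.9604.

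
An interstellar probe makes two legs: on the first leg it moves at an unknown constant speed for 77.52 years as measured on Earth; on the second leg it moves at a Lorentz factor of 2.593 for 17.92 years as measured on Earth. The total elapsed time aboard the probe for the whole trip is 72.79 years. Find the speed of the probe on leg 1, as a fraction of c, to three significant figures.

Leg 1: speed unknown; τ_1 = 77.52/γ_1.
Leg 2: γ = 2.593; τ_2 = 17.92/2.593 = 6.911 years.
Total proper time: τ_1 + 6.911 = 72.79, so τ_1 = 72.79 − 6.911 = 65.88 years.
γ_1 = 77.52/65.88 = 1.177; β = √(1 − 1/γ²) = √0.2778.

β = 0.527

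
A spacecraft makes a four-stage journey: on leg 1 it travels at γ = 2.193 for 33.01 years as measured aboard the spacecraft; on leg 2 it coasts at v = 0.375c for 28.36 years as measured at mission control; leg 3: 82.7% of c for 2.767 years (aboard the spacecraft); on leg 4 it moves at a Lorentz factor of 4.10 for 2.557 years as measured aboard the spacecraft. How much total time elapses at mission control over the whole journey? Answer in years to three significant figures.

Δt = 116 years

Leg 1: γ = 2.193; Δt_1 = 2.193 × 33.01 = 72.39 years.
Leg 2: 28.36 years is already measured at mission control.
Leg 3: β = 0.827; γ = 1/√(1 − 0.827²) = 1/√0.3161 = 1.779; Δt_3 = 1.779 × 2.767 = 4.922 years.
Leg 4: γ = 4.10; Δt_4 = 4.100 × 2.557 = 10.48 years.
Total: 72.39 + 28.36 + 4.922 + 10.48 years.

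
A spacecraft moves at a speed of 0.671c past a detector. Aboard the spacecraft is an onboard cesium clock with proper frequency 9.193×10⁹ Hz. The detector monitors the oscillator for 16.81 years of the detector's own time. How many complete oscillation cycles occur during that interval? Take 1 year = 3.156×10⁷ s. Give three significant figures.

N = 3.62×10¹⁸

γ = 1/√(1 − 0.671²) = 1/√0.5498 = 1.349
During 16.81 years of lab time, the oscillator's proper time advances by τ = Δt/γ = 16.81/1.349 = 12.46 years = 3.934×10⁸ s.
N = f × τ = 9.193×10⁹ × 3.934×10⁸ = 3.616×10¹⁸.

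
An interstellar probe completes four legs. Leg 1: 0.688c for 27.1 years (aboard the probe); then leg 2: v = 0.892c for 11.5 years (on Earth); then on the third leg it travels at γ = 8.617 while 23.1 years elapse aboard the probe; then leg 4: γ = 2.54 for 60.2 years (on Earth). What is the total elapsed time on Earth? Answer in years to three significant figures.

Δt = 308 years

Leg 1: γ = 1/√(1 − 0.688²) = 1/√0.5267 = 1.378; Δt_1 = 1.378 × 27.1 = 37.34 years.
Leg 2: 11.5 years is already measured on Earth.
Leg 3: γ = 8.617; Δt_3 = 8.617 × 23.1 = 199.1 years.
Leg 4: 60.2 years is already measured on Earth.
Total: 37.34 + 11.50 + 199.1 + 60.20 years.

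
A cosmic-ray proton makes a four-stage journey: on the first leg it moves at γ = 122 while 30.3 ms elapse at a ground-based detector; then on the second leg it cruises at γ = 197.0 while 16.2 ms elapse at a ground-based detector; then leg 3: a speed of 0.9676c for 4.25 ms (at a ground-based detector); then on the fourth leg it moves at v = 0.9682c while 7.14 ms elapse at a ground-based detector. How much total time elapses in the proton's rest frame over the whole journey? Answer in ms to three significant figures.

τ = 3.19 ms

Leg 1: γ = 122; τ_1 = 30.3/122.0 = 0.2484 ms.
Leg 2: γ = 197.0; τ_2 = 16.2/197.0 = 0.08223 ms.
Leg 3: γ = 1/√(1 − 0.9676²) = 1/√0.06375 = 3.961; τ_3 = 4.25/3.961 = 1.073 ms.
Leg 4: γ = 1/√(1 − 0.9682²) = 1/√0.06259 = 3.997; τ_4 = 7.14/3.997 = 1.786 ms.
Total: 0.2484 + 0.08223 + 1.073 + 1.786 ms.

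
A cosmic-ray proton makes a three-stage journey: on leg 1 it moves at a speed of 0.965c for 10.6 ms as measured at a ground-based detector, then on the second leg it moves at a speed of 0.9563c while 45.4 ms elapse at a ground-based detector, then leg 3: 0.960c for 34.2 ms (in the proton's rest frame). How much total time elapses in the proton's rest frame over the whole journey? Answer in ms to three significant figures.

τ = 50.3 ms

Leg 1: γ = 1/√(1 − 0.965²) = 1/√0.06878 = 3.813; τ_1 = 10.6/3.813 = 2.780 ms.
Leg 2: γ = 1/√(1 − 0.9563²) = 1/√0.08549 = 3.420; τ_2 = 45.4/3.420 = 13.27 ms.
Leg 3: 34.2 ms is already measured in the proton's rest frame.
Total: 2.780 + 13.27 + 34.20 ms.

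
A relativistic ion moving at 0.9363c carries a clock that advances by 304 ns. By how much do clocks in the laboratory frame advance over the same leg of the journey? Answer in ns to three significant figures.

γ = 1/√(1 − 0.9363²) = 1/√0.1233 = 2.847
The interval measured in the ion's rest frame is the proper time (both events occur at the same place in that frame); the lab-frame interval is Δt = γτ = 2.847 × 304 ns.

Δt = 866 ns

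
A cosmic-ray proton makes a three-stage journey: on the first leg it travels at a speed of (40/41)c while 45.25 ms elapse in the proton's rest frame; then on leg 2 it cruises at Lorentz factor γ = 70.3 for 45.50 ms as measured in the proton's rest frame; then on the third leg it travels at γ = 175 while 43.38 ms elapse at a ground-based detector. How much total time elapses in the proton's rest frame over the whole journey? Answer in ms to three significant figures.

Leg 1: 45.25 ms is already measured in the proton's rest frame.
Leg 2: 45.50 ms is already measured in the proton's rest frame.
Leg 3: γ = 175; τ_3 = 43.38/175.0 = 0.2479 ms.
Total: 45.25 + 45.50 + 0.2479 ms.

τ = 91.0 ms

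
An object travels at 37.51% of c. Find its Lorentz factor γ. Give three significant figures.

γ = 1.08

β = 0.3751; γ = 1/√(1 − 0.3751²) = 1/√0.8593 = 1.079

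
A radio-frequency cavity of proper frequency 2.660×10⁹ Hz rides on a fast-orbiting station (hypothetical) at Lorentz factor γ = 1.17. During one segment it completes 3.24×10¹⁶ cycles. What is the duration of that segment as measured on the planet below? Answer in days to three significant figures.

Δt = 165 days

γ = 1.17
Proper time for N cycles: τ = N/f = 3.24×10¹⁶/(2.660×10⁹) = 1.218×10⁷ s = 141.0 days.
Lab-frame duration Δt = γτ = 1.170 × 141.0 = 164.9 days.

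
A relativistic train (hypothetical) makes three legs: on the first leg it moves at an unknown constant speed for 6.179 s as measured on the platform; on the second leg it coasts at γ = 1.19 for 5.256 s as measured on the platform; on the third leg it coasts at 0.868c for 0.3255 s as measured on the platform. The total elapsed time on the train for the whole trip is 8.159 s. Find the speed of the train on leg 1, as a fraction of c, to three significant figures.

β = 0.815

Leg 1: speed unknown; τ_1 = 6.179/γ_1.
Leg 2: γ = 1.19; τ_2 = 5.256/1.190 = 4.417 s.
Leg 3: γ = 1/√(1 − 0.868²) = 1/√0.2466 = 2.014; τ_3 = 0.3255/2.014 = 0.1616 s.
Total proper time: τ_1 + 4.417 + 0.1616 = 8.159, so τ_1 = 8.159 − 4.578 = 3.581 s.
γ_1 = 6.179/3.581 = 1.726; β = √(1 − 1/γ²) = √0.6642.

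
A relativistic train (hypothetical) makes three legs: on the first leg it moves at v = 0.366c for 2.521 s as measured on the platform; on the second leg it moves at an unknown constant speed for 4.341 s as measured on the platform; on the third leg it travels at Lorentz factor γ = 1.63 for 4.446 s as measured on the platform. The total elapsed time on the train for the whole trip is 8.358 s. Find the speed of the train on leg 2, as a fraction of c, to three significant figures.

Leg 1: γ = 1/√(1 − 0.366²) = 1/√0.8660 = 1.075; τ_1 = 2.521/1.075 = 2.346 s.
Leg 2: speed unknown; τ_2 = 4.341/γ_2.
Leg 3: γ = 1.63; τ_3 = 4.446/1.630 = 2.728 s.
Total proper time: 2.346 + τ_2 + 2.728 = 8.358, so τ_2 = 8.358 − 5.074 = 3.284 s.
γ_2 = 4.341/3.284 = 1.322; β = √(1 − 1/γ²) = √0.4276.

β = 0.654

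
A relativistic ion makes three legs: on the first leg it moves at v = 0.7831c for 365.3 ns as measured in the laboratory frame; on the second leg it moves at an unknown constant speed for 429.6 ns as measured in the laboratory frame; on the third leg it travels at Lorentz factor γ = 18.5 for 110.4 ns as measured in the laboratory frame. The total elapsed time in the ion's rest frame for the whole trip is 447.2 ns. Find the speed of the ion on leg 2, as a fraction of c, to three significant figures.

Leg 1: γ = 1/√(1 − 0.7831²) = 1/√0.3868 = 1.608; τ_1 = 365.3/1.608 = 227.2 ns.
Leg 2: speed unknown; τ_2 = 429.6/γ_2.
Leg 3: γ = 18.5; τ_3 = 110.4/18.50 = 5.968 ns.
Total proper time: 227.2 + τ_2 + 5.968 = 447.2, so τ_2 = 447.2 − 233.1 = 214.1 ns.
γ_2 = 429.6/214.1 = 2.007; β = √(1 − 1/γ²) = √0.7517.

β = 0.867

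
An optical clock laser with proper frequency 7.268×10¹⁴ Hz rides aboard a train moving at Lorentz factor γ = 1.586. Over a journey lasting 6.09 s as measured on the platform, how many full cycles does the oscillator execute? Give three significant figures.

N = 2.79×10¹⁵

γ = 1.586
The oscillator's own cycle count is N = f × τ where τ is the proper time on the train. τ = Δt/γ = 6.09/1.586 = 3.840 s = 3.840×10⁰ s.
N = 7.268×10¹⁴ × 3.840×10⁰ = 2.791×10¹⁵.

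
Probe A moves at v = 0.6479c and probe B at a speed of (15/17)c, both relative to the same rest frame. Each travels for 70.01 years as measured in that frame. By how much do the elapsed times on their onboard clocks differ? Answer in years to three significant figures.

|τ_A − τ_B| = 20.4 years

A: γ = 1/√(1 − 0.6479²) = 1/√0.5802 = 1.313; τ_A = 70.01/1.313 = 53.33 years.
B: γ = 1/√(1 − (15/17)²) = 17/8 = 2.125; τ_B = 70.01/2.125 = 32.95 years.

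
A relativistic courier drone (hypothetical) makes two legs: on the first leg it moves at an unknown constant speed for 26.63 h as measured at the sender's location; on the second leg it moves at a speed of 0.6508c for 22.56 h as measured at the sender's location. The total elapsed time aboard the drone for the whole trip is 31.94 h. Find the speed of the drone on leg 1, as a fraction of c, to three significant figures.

Leg 1: speed unknown; τ_1 = 26.63/γ_1.
Leg 2: γ = 1/√(1 − 0.6508²) = 1/√0.5765 = 1.317; τ_2 = 22.56/1.317 = 17.13 h.
Total proper time: τ_1 + 17.13 = 31.94, so τ_1 = 31.94 − 17.13 = 14.81 h.
γ_1 = 26.63/14.81 = 1.798; β = √(1 − 1/γ²) = √0.6907.

β = 0.831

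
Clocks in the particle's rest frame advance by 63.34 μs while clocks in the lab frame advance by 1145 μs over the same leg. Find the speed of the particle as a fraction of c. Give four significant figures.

The proper time is measured in the particle's rest frame (both events occur at the particle's location); Δt is measured in the lab frame. γ = Δt/τ = 1145/63.34 = 18.08.
β = √(1 − 1/γ²) = √(1 − 0.003060) = √0.9969

v = 0.9985c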